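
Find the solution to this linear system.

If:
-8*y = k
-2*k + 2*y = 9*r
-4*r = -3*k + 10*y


Then:
k = 0
r = 0
y = 0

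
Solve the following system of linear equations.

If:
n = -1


Then:
n = -1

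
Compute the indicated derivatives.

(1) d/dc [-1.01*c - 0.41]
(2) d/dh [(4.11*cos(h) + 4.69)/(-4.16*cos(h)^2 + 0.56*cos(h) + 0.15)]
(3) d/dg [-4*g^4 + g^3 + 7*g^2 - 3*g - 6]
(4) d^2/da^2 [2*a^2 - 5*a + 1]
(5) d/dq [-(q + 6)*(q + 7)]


(1) = -1.01000000000000
(2) = (-17.0976*cos(h)^2 - 39.0208*cos(h) + 2.0099)*sin(h)/(17.3056*cos(h)^4 - 4.6592*cos(h)^3 - 0.9344*cos(h)^2 + 0.168*cos(h) + 0.0225)
(3) = -16*g^3 + 3*g^2 + 14*g - 3
(4) = 4
(5) = -2*q - 13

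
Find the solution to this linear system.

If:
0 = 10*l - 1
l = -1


Then:
No Solution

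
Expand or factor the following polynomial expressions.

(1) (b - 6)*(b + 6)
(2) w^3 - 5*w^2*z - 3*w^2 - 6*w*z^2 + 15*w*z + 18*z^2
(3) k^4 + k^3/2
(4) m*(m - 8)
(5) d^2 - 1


(1) = b^2 - 36
(2) = (w - 3)*(w - 6*z)*(w + z)
(3) = k^3*(k + 1/2)
(4) = m^2 - 8*m
(5) = (d - 1)*(d + 1)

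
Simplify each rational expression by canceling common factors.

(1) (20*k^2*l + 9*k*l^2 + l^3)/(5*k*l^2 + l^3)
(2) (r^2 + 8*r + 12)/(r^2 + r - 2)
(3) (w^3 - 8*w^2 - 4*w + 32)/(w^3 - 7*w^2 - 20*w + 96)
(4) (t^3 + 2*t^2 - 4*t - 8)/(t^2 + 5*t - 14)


(1) = (4*k + l)/l
(2) = (r + 6)/(r - 1)
(3) = (w^2 - 4)/(w^2 + w - 12)
(4) = (t^2 + 4*t + 4)/(t + 7)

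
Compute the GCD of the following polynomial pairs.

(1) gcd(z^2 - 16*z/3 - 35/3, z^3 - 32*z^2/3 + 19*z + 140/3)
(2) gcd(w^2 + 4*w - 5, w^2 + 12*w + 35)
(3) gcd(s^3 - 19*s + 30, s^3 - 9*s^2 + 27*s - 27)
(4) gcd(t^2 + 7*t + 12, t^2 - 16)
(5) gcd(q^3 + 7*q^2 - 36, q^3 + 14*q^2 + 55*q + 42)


(1) = z - 7
(2) = w + 5
(3) = s - 3
(4) = t + 4
(5) = q + 6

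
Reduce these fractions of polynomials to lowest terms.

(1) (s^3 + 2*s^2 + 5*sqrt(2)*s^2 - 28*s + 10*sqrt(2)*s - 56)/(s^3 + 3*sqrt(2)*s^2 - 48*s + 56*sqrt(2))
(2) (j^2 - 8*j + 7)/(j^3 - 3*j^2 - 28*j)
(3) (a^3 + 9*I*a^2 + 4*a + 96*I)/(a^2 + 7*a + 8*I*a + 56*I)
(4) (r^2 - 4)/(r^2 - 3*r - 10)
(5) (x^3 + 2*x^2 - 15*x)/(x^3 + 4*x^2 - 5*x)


(1) = (s + 2)/(s - 2*sqrt(2))
(2) = (j - 1)/(j^2 + 4*j)
(3) = (a^2 + I*a + 12)/(a + 7)
(4) = (r - 2)/(r - 5)
(5) = (x - 3)/(x - 1)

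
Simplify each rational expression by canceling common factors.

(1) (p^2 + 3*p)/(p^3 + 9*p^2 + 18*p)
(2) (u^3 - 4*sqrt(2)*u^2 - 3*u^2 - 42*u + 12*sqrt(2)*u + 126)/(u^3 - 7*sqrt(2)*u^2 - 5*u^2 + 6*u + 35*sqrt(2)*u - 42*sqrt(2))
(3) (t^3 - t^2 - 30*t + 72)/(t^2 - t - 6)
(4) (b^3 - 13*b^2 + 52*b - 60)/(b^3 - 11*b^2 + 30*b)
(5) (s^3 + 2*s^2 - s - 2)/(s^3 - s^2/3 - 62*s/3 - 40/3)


(1) = 1/(p + 6)
(2) = (u + 3*sqrt(2))/(u - 2)
(3) = (t^2 + 2*t - 24)/(t + 2)
(4) = (b - 2)/b
(5) = (3*s^3 + 6*s^2 - 3*s - 6)/(3*s^3 - s^2 - 62*s - 40)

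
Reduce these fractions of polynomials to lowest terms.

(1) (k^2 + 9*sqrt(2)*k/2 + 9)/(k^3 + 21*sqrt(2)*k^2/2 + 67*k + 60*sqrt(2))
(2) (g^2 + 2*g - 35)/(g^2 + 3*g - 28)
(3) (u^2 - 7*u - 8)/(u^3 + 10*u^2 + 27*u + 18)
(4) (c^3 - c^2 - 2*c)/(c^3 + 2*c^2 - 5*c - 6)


(1) = (4*k + 12*sqrt(2))/(4*k^2 + 36*sqrt(2)*k + 160)
(2) = (g - 5)/(g - 4)
(3) = (u - 8)/(u^2 + 9*u + 18)
(4) = c/(c + 3)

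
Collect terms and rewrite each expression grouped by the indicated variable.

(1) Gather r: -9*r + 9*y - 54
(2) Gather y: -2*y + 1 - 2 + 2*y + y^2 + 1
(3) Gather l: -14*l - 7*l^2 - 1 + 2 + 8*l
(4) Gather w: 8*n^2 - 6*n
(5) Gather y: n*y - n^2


(1) = -9*r + 9*y - 54
(2) = y^2
(3) = -7*l^2 - 6*l + 1
(4) = 8*n^2 - 6*n
(5) = -n^2 + n*y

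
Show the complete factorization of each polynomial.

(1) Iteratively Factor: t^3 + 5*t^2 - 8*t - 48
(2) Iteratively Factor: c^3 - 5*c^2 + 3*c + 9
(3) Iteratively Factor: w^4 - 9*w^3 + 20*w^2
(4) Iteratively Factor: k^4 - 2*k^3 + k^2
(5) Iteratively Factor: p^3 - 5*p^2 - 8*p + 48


(1) = (t + 4)*(t^2 + t - 12) = (t - 3)*(t + 4)*(t + 4)
(2) = (c - 3)*(c^2 - 2*c - 3) = (c - 3)^2*(c + 1)
(3) = (w - 4)*(w^3 - 5*w^2) = (w - 5)*(w - 4)*(w^2) = w*(w - 5)*(w - 4)*(w)
(4) = (k)*(k^3 - 2*k^2 + k) = k^2*(k^2 - 2*k + 1) = k^2*(k - 1)*(k - 1)
(5) = (p - 4)*(p^2 - p - 12) = (p - 4)^2*(p + 3)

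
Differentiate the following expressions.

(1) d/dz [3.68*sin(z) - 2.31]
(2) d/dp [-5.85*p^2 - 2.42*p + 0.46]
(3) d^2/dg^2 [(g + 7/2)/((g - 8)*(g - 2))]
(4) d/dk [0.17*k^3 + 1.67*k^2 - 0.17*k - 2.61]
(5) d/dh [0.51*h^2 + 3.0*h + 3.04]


(1) = 3.68*cos(z)
(2) = -11.7*p - 2.42
(3) = (2*g^3 + 21*g^2 - 306*g + 908)/(g^6 - 30*g^5 + 348*g^4 - 1960*g^3 + 5568*g^2 - 7680*g + 4096)
(4) = 0.51*k^2 + 3.34*k - 0.17
(5) = 1.02*h + 3.0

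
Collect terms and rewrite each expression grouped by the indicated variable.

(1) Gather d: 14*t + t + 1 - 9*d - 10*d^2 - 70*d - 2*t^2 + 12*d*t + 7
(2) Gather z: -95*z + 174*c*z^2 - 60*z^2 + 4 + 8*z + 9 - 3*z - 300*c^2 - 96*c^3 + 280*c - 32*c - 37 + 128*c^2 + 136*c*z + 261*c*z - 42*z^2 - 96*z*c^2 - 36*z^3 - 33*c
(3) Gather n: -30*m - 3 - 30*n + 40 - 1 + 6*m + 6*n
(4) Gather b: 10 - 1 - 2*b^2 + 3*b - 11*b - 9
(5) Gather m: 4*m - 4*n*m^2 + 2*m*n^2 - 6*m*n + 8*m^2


(1) = -10*d^2 + d*(12*t - 79) - 2*t^2 + 15*t + 8
(2) = -96*c^3 - 172*c^2 + 215*c - 36*z^3 + z^2*(174*c - 102) + z*(-96*c^2 + 397*c - 90) - 24
(3) = -24*m - 24*n + 36
(4) = -2*b^2 - 8*b
(5) = m^2*(8 - 4*n) + m*(2*n^2 - 6*n + 4)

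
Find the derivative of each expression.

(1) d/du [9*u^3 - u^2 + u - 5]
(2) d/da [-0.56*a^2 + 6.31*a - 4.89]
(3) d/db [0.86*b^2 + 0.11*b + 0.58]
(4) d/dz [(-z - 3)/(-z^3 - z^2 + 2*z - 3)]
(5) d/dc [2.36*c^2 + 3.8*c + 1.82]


(1) = 27*u^2 - 2*u + 1
(2) = 6.31 - 1.12*a
(3) = 1.72*b + 0.11
(4) = (z^3 + z^2 - 2*z - (z + 3)*(3*z^2 + 2*z - 2) + 3)/(z^3 + z^2 - 2*z + 3)^2
(5) = 4.72*c + 3.8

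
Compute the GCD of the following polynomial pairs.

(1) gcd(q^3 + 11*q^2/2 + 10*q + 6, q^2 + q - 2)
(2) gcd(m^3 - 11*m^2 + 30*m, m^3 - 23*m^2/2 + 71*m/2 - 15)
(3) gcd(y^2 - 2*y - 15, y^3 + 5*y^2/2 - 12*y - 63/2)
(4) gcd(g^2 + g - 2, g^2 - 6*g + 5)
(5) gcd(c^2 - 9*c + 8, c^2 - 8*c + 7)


(1) = q + 2
(2) = gcd(m*(m - 6)*(m - 5), (m - 6)*(m - 5)*(m - 1/2)) = m^2 - 11*m + 30
(3) = y + 3
(4) = gcd((g - 1)*(g + 2), (g - 5)*(g - 1)) = g - 1
(5) = gcd((c - 8)*(c - 1), (c - 7)*(c - 1)) = c - 1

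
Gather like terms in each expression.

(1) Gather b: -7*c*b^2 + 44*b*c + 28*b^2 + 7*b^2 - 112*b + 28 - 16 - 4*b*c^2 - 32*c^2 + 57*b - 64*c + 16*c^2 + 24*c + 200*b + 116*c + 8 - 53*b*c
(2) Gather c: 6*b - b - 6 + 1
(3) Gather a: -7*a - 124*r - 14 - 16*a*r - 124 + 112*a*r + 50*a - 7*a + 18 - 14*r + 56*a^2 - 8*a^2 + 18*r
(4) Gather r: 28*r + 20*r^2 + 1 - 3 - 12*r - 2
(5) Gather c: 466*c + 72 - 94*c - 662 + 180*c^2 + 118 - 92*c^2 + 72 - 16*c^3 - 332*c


(1) = b^2*(35 - 7*c) + b*(-4*c^2 - 9*c + 145) - 16*c^2 + 76*c + 20
(2) = 5*b - 5
(3) = 48*a^2 + a*(96*r + 36) - 120*r - 120
(4) = 20*r^2 + 16*r - 4
(5) = -16*c^3 + 88*c^2 + 40*c - 400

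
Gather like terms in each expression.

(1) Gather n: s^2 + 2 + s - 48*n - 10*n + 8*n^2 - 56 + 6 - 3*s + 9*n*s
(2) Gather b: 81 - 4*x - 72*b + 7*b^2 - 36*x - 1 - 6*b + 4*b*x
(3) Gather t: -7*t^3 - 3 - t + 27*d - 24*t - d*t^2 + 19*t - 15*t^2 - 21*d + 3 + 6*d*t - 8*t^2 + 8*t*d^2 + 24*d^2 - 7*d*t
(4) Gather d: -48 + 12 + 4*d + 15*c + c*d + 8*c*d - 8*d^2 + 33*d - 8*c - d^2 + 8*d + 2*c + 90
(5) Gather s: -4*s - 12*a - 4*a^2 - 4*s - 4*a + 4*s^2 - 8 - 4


(1) = 8*n^2 + n*(9*s - 58) + s^2 - 2*s - 48
(2) = 7*b^2 + b*(4*x - 78) - 40*x + 80
(3) = 24*d^2 + 6*d - 7*t^3 + t^2*(-d - 23) + t*(8*d^2 - d - 6)
(4) = 9*c - 9*d^2 + d*(9*c + 45) + 54
(5) = -4*a^2 - 16*a + 4*s^2 - 8*s - 12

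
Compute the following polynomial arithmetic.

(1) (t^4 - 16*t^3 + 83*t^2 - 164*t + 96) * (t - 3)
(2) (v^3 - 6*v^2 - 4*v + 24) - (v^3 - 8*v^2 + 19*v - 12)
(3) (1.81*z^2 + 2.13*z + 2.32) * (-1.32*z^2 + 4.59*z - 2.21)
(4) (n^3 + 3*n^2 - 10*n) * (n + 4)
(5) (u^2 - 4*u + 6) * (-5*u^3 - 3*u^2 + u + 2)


(1) = t^5 - 19*t^4 + 131*t^3 - 413*t^2 + 588*t - 288
(2) = 2*v^2 - 23*v + 36
(3) = -2.3892*z^4 + 5.4963*z^3 + 2.7142*z^2 + 5.9415*z - 5.1272
(4) = n^4 + 7*n^3 + 2*n^2 - 40*n
(5) = -5*u^5 + 17*u^4 - 17*u^3 - 20*u^2 - 2*u + 12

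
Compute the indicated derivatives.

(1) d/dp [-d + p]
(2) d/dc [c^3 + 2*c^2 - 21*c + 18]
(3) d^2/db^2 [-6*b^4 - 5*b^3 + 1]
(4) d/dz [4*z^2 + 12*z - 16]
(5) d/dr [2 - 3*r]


(1) = 1
(2) = 3*c^2 + 4*c - 21
(3) = 6*b*(-12*b - 5)
(4) = 8*z + 12
(5) = -3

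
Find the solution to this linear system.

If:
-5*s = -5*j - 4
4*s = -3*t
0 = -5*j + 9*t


Then:
j = -48/85
s = 4/17
t = -16/51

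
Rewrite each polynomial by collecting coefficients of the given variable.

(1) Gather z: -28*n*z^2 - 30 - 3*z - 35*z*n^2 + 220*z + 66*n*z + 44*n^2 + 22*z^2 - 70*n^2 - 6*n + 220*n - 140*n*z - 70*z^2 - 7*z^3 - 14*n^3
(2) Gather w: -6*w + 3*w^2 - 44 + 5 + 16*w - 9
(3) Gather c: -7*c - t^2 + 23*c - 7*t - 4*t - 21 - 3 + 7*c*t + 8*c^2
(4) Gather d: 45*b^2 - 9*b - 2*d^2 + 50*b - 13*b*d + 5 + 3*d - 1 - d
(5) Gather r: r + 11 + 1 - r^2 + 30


(1) = -14*n^3 - 26*n^2 + 214*n - 7*z^3 + z^2*(-28*n - 48) + z*(-35*n^2 - 74*n + 217) - 30
(2) = 3*w^2 + 10*w - 48
(3) = 8*c^2 + c*(7*t + 16) - t^2 - 11*t - 24
(4) = 45*b^2 + 41*b - 2*d^2 + d*(2 - 13*b) + 4
(5) = -r^2 + r + 42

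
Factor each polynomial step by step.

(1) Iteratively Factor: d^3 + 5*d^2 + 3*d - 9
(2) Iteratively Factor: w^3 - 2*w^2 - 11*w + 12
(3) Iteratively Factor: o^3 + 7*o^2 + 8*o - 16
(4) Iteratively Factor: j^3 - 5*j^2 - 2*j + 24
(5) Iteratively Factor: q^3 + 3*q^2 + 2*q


(1) = (d + 3)*(d^2 + 2*d - 3) = (d - 1)*(d + 3)*(d + 3)
(2) = (w - 1)*(w^2 - w - 12) = (w - 4)*(w - 1)*(w + 3)
(3) = (o - 1)*(o^2 + 8*o + 16) = (o - 1)*(o + 4)*(o + 4)
(4) = (j - 4)*(j^2 - j - 6) = (j - 4)*(j - 3)*(j + 2)
(5) = (q + 2)*(q^2 + q) = (q + 1)*(q + 2)*(q)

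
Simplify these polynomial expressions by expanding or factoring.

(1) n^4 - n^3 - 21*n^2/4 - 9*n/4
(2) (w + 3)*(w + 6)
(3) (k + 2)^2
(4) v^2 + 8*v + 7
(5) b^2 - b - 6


(1) = n*(n - 3)*(n + 1/2)*(n + 3/2)
(2) = w^2 + 9*w + 18
(3) = k^2 + 4*k + 4
(4) = (v + 1)*(v + 7)
(5) = (b - 3)*(b + 2)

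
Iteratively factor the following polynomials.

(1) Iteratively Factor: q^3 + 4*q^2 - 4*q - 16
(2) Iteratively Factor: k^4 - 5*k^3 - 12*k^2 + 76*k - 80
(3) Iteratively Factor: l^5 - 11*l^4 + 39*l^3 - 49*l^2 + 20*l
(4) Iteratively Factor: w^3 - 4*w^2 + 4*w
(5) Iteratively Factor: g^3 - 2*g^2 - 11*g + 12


(1) = (q + 4)*(q^2 - 4) = (q + 2)*(q + 4)*(q - 2)
(2) = (k + 4)*(k^3 - 9*k^2 + 24*k - 20) = (k - 2)*(k + 4)*(k^2 - 7*k + 10) = (k - 5)*(k - 2)*(k + 4)*(k - 2)
(3) = (l - 4)*(l^4 - 7*l^3 + 11*l^2 - 5*l) = l*(l - 4)*(l^3 - 7*l^2 + 11*l - 5) = l*(l - 4)*(l - 1)*(l^2 - 6*l + 5) = l*(l - 5)*(l - 4)*(l - 1)*(l - 1)
(4) = (w - 2)*(w^2 - 2*w) = (w - 2)^2*(w)
(5) = (g - 1)*(g^2 - g - 12) = (g - 1)*(g + 3)*(g - 4)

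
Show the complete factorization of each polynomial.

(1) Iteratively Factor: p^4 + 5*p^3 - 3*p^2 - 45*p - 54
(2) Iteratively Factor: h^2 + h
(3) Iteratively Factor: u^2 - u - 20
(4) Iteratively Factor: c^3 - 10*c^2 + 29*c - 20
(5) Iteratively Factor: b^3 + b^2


(1) = (p - 3)*(p^3 + 8*p^2 + 21*p + 18) = (p - 3)*(p + 3)*(p^2 + 5*p + 6) = (p - 3)*(p + 2)*(p + 3)*(p + 3)
(2) = (h)*(h + 1)
(3) = (u - 5)*(u + 4)
(4) = (c - 1)*(c^2 - 9*c + 20) = (c - 5)*(c - 1)*(c - 4)
(5) = (b)*(b^2 + b) = b^2*(b + 1)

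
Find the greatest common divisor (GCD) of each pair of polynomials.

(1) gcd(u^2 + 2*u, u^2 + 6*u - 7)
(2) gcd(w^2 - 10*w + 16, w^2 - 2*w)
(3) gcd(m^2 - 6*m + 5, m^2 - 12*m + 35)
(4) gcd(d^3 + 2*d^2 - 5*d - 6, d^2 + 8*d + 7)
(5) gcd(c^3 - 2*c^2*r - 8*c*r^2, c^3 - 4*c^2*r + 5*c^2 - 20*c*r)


(1) = gcd(u*(u + 2), (u - 1)*(u + 7)) = 1
(2) = w - 2
(3) = gcd((m - 5)*(m - 1), (m - 7)*(m - 5)) = m - 5
(4) = gcd((d - 2)*(d + 1)*(d + 3), (d + 1)*(d + 7)) = d + 1
(5) = gcd(c*(c - 4*r)*(c + 2*r), c*(c + 5)*(c - 4*r)) = -c^2 + 4*c*r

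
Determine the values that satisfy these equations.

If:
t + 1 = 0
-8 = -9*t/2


Then:
No Solution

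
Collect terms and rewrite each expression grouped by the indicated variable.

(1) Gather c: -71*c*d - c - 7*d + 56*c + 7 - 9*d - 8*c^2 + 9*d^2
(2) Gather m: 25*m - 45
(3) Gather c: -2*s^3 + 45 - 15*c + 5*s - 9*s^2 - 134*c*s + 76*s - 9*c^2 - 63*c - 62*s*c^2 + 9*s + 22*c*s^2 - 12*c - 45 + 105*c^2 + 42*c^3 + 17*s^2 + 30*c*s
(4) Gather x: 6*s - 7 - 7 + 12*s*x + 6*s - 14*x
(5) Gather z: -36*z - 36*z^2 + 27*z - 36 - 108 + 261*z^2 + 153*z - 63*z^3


(1) = -8*c^2 + c*(55 - 71*d) + 9*d^2 - 16*d + 7
(2) = 25*m - 45
(3) = 42*c^3 + c^2*(96 - 62*s) + c*(22*s^2 - 104*s - 90) - 2*s^3 + 8*s^2 + 90*s
(4) = 12*s + x*(12*s - 14) - 14
(5) = -63*z^3 + 225*z^2 + 144*z - 144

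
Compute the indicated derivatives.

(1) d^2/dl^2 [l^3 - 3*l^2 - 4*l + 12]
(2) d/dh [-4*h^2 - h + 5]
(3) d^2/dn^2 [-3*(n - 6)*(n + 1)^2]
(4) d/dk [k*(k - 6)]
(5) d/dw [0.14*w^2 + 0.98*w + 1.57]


(1) = 6*l - 6
(2) = -8*h - 1
(3) = 24 - 18*n
(4) = 2*k - 6
(5) = 0.28*w + 0.98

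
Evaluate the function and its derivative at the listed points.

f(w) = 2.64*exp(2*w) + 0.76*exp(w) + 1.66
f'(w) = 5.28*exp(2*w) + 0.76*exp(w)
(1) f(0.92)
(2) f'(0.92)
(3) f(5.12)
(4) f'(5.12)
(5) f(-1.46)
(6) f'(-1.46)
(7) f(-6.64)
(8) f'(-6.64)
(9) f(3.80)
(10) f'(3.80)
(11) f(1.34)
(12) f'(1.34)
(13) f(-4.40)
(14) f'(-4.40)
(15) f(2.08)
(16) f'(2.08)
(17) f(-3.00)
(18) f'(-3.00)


(1) = 20.19
(2) = 35.15
(3) = 74051.81
(4) = 147973.12
(5) = 1.98
(6) = 0.46
(7) = 1.66
(8) = 0.00
(9) = 5310.87
(10) = 10584.45
(11) = 43.07
(12) = 79.91
(13) = 1.67
(14) = 0.01
(15) = 176.89
(16) = 344.38
(17) = 1.70
(18) = 0.05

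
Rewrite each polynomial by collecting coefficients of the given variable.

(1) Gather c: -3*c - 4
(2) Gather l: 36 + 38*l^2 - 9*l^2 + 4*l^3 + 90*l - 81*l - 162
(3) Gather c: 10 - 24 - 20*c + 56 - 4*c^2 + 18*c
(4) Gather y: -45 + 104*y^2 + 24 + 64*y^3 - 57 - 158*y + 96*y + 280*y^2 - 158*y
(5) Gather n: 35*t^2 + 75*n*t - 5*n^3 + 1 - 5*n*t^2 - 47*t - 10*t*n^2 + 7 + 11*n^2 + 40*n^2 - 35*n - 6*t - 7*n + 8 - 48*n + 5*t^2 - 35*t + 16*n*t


(1) = -3*c - 4
(2) = 4*l^3 + 29*l^2 + 9*l - 126
(3) = -4*c^2 - 2*c + 42
(4) = 64*y^3 + 384*y^2 - 220*y - 78
(5) = -5*n^3 + n^2*(51 - 10*t) + n*(-5*t^2 + 91*t - 90) + 40*t^2 - 88*t + 16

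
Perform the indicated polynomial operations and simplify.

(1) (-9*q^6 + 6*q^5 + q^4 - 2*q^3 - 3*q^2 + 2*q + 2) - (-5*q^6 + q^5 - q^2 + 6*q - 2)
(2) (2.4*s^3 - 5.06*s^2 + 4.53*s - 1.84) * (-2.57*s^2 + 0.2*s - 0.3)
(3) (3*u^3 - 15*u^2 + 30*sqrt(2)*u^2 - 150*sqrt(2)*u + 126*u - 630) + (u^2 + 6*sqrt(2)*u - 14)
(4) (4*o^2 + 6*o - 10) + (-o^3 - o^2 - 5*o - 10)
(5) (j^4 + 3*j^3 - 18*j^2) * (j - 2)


(1) = -4*q^6 + 5*q^5 + q^4 - 2*q^3 - 2*q^2 - 4*q + 4
(2) = -6.168*s^5 + 13.4842*s^4 - 13.3741*s^3 + 7.1528*s^2 - 1.727*s + 0.552
(3) = 3*u^3 - 14*u^2 + 30*sqrt(2)*u^2 - 144*sqrt(2)*u + 126*u - 644
(4) = -o^3 + 3*o^2 + o - 20
(5) = j^5 + j^4 - 24*j^3 + 36*j^2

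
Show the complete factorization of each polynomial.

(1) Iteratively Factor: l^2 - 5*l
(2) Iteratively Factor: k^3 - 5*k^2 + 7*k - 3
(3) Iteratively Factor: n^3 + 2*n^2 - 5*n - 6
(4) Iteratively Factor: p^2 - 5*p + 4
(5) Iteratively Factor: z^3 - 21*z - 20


(1) = (l - 5)*(l)
(2) = (k - 1)*(k^2 - 4*k + 3) = (k - 3)*(k - 1)*(k - 1)
(3) = (n - 2)*(n^2 + 4*n + 3) = (n - 2)*(n + 3)*(n + 1)
(4) = (p - 1)*(p - 4)
(5) = (z + 4)*(z^2 - 4*z - 5) = (z - 5)*(z + 4)*(z + 1)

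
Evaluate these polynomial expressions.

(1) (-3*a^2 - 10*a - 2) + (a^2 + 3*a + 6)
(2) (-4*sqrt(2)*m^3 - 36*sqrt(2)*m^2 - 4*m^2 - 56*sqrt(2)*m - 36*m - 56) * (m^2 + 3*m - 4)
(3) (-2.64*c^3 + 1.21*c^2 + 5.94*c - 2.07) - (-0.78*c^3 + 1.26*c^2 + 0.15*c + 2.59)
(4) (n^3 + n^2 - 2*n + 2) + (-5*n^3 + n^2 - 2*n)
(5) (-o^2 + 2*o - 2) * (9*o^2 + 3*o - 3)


(1) = -2*a^2 - 7*a + 4
(2) = -4*sqrt(2)*m^5 - 48*sqrt(2)*m^4 - 4*m^4 - 148*sqrt(2)*m^3 - 48*m^3 - 148*m^2 - 24*sqrt(2)*m^2 - 24*m + 224*sqrt(2)*m + 224
(3) = -1.86*c^3 - 0.05*c^2 + 5.79*c - 4.66
(4) = -4*n^3 + 2*n^2 - 4*n + 2
(5) = -9*o^4 + 15*o^3 - 9*o^2 - 12*o + 6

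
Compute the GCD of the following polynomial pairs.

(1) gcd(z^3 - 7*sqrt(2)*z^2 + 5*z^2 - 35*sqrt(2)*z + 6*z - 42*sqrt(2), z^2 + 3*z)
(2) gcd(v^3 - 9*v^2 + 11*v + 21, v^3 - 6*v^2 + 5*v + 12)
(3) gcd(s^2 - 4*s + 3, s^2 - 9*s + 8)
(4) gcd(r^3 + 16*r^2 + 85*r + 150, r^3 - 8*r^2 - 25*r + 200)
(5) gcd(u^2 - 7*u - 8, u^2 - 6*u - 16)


(1) = gcd((z + 2)*(z + 3)*(z - 7*sqrt(2)), z*(z + 3)) = z + 3
(2) = v^2 - 2*v - 3
(3) = s - 1
(4) = gcd((r + 5)^2*(r + 6), (r - 8)*(r - 5)*(r + 5)) = r + 5
(5) = gcd((u - 8)*(u + 1), (u - 8)*(u + 2)) = u - 8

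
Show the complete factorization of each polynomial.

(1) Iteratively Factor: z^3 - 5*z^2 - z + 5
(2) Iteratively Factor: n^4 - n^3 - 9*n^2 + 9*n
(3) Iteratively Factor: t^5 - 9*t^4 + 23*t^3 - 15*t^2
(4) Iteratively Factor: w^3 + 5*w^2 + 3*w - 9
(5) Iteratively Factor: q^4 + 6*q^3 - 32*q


(1) = (z + 1)*(z^2 - 6*z + 5) = (z - 1)*(z + 1)*(z - 5)
(2) = (n)*(n^3 - n^2 - 9*n + 9) = n*(n - 3)*(n^2 + 2*n - 3) = n*(n - 3)*(n + 3)*(n - 1)
(3) = (t)*(t^4 - 9*t^3 + 23*t^2 - 15*t) = t*(t - 1)*(t^3 - 8*t^2 + 15*t) = t*(t - 5)*(t - 1)*(t^2 - 3*t) = t^2*(t - 5)*(t - 1)*(t - 3)
(4) = (w + 3)*(w^2 + 2*w - 3) = (w + 3)^2*(w - 1)
(5) = (q + 4)*(q^3 + 2*q^2 - 8*q) = (q + 4)^2*(q^2 - 2*q) = (q - 2)*(q + 4)^2*(q)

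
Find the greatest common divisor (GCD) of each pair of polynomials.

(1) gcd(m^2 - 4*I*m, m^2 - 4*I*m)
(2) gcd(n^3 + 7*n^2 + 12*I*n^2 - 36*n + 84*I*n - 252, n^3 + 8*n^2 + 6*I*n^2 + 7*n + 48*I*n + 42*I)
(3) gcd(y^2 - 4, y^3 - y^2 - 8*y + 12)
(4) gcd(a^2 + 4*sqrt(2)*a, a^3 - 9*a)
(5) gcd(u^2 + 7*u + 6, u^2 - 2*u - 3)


(1) = m^2 - 4*I*m
(2) = n^2 + n*(7 + 6*I) + 42*I
(3) = gcd((y - 2)*(y + 2), (y - 2)^2*(y + 3)) = y - 2
(4) = gcd(a*(a + 4*sqrt(2)), a*(a - 3)*(a + 3)) = a
(5) = gcd((u + 1)*(u + 6), (u - 3)*(u + 1)) = u + 1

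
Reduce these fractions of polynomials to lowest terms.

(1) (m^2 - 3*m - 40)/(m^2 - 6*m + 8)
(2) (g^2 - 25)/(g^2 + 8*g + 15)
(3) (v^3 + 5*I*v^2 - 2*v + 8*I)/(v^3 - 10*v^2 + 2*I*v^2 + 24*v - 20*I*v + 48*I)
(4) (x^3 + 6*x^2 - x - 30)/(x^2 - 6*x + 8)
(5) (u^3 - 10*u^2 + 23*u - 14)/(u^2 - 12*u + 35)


(1) = (m^2 - 3*m - 40)/(m^2 - 6*m + 8)
(2) = (g - 5)/(g + 3)
(3) = (v^2 + 3*I*v + 4)/(v^2 - 10*v + 24)
(4) = (x^2 + 8*x + 15)/(x - 4)
(5) = (u^2 - 3*u + 2)/(u - 5)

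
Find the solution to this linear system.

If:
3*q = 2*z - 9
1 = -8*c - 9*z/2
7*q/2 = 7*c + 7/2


Then:
c = -56/43
q = -69/43
z = 90/43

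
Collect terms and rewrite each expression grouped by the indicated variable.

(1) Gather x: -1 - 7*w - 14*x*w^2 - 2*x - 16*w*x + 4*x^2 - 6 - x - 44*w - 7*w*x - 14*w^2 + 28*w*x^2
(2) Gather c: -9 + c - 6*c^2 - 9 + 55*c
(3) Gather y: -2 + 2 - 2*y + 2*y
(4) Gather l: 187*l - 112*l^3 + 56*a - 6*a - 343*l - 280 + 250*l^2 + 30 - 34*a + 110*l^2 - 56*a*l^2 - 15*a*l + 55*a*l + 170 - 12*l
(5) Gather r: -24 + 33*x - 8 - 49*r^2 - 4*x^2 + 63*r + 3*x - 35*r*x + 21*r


(1) = -14*w^2 - 51*w + x^2*(28*w + 4) + x*(-14*w^2 - 23*w - 3) - 7
(2) = -6*c^2 + 56*c - 18
(3) = 0
(4) = 16*a - 112*l^3 + l^2*(360 - 56*a) + l*(40*a - 168) - 80
(5) = -49*r^2 + r*(84 - 35*x) - 4*x^2 + 36*x - 32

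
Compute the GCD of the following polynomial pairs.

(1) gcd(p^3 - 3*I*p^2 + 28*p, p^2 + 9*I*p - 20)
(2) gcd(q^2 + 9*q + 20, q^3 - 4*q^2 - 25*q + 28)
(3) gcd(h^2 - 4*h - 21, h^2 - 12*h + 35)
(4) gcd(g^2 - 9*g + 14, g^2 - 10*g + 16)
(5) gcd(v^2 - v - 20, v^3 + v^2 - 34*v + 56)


(1) = p + 4*I
(2) = gcd((q + 4)*(q + 5), (q - 7)*(q - 1)*(q + 4)) = q + 4
(3) = h - 7
(4) = gcd((g - 7)*(g - 2), (g - 8)*(g - 2)) = g - 2
(5) = gcd((v - 5)*(v + 4), (v - 4)*(v - 2)*(v + 7)) = 1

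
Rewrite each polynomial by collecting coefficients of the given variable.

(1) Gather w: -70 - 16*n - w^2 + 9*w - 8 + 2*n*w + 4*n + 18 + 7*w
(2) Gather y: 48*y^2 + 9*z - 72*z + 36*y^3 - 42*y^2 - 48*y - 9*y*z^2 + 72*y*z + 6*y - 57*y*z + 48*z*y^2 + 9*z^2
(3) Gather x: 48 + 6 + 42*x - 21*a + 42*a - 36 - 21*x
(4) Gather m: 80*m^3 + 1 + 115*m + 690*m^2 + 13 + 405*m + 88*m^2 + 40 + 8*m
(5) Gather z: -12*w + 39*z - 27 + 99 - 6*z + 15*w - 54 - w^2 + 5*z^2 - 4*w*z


(1) = -12*n - w^2 + w*(2*n + 16) - 60
(2) = 36*y^3 + y^2*(48*z + 6) + y*(-9*z^2 + 15*z - 42) + 9*z^2 - 63*z
(3) = 21*a + 21*x + 18
(4) = 80*m^3 + 778*m^2 + 528*m + 54
(5) = -w^2 + 3*w + 5*z^2 + z*(33 - 4*w) + 18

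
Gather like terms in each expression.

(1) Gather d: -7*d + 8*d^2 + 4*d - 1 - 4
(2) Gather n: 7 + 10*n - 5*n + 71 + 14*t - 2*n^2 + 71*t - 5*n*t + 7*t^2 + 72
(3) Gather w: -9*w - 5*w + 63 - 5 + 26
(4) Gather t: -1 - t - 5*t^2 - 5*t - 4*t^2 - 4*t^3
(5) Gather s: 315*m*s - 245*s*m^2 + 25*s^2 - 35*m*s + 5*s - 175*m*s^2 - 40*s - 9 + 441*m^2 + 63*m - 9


(1) = 8*d^2 - 3*d - 5
(2) = -2*n^2 + n*(5 - 5*t) + 7*t^2 + 85*t + 150
(3) = 84 - 14*w
(4) = -4*t^3 - 9*t^2 - 6*t - 1
(5) = 441*m^2 + 63*m + s^2*(25 - 175*m) + s*(-245*m^2 + 280*m - 35) - 18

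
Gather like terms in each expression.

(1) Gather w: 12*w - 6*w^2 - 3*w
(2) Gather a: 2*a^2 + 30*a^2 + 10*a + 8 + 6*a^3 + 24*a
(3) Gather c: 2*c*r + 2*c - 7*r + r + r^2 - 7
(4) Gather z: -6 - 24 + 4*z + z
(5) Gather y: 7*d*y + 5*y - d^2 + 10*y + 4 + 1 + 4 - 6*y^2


(1) = -6*w^2 + 9*w
(2) = 6*a^3 + 32*a^2 + 34*a + 8
(3) = c*(2*r + 2) + r^2 - 6*r - 7
(4) = 5*z - 30
(5) = -d^2 - 6*y^2 + y*(7*d + 15) + 9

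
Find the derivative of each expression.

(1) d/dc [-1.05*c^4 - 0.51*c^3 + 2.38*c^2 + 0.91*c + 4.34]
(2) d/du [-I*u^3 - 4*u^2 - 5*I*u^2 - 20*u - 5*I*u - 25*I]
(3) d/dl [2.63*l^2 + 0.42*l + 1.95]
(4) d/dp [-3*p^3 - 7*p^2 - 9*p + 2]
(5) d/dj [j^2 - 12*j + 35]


(1) = -4.2*c^3 - 1.53*c^2 + 4.76*c + 0.91
(2) = -3*I*u^2 - 2*u*(4 + 5*I) - 20 - 5*I
(3) = 5.26*l + 0.42
(4) = -9*p^2 - 14*p - 9
(5) = 2*j - 12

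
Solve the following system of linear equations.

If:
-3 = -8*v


Then:
v = 3/8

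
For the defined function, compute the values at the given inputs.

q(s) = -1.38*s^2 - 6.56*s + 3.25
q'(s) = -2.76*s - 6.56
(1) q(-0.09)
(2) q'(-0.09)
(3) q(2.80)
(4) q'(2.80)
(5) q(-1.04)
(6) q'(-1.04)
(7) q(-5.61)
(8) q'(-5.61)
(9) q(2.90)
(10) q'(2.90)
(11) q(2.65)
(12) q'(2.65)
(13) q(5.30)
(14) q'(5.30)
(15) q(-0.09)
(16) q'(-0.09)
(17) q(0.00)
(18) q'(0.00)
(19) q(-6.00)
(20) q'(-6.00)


(1) = 3.83
(2) = -6.31
(3) = -25.94
(4) = -14.29
(5) = 8.58
(6) = -3.69
(7) = -3.38
(8) = 8.92
(9) = -27.38
(10) = -14.56
(11) = -23.83
(12) = -13.87
(13) = -70.28
(14) = -21.19
(15) = 3.83
(16) = -6.31
(17) = 3.25
(18) = -6.56
(19) = -7.07
(20) = 10.00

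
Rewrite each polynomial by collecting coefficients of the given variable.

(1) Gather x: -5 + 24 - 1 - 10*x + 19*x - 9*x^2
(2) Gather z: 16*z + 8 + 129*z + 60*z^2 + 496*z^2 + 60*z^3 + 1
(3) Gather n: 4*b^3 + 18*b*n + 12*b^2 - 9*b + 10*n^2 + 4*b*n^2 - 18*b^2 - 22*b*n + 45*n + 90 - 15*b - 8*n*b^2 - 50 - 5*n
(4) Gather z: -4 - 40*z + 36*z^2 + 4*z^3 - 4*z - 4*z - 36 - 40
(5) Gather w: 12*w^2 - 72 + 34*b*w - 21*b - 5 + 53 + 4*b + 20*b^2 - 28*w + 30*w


(1) = -9*x^2 + 9*x + 18
(2) = 60*z^3 + 556*z^2 + 145*z + 9
(3) = 4*b^3 - 6*b^2 - 24*b + n^2*(4*b + 10) + n*(-8*b^2 - 4*b + 40) + 40
(4) = 4*z^3 + 36*z^2 - 48*z - 80
(5) = 20*b^2 - 17*b + 12*w^2 + w*(34*b + 2) - 24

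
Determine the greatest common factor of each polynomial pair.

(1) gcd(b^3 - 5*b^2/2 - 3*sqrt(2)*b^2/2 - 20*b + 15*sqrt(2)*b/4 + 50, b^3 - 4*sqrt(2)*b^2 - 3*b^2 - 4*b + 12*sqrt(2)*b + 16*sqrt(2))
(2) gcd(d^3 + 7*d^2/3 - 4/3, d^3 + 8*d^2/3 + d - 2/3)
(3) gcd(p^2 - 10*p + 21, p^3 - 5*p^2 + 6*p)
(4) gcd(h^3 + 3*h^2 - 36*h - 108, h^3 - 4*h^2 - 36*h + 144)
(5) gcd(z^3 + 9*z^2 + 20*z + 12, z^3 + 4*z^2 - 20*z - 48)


(1) = b - 4*sqrt(2)
(2) = d^2 + 3*d + 2
(3) = p - 3
(4) = gcd((h - 6)*(h + 3)*(h + 6), (h - 6)*(h - 4)*(h + 6)) = h^2 - 36
(5) = gcd((z + 1)*(z + 2)*(z + 6), (z - 4)*(z + 2)*(z + 6)) = z^2 + 8*z + 12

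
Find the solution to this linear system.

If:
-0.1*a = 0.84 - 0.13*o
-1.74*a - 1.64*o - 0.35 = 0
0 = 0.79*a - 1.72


Then:
No Solution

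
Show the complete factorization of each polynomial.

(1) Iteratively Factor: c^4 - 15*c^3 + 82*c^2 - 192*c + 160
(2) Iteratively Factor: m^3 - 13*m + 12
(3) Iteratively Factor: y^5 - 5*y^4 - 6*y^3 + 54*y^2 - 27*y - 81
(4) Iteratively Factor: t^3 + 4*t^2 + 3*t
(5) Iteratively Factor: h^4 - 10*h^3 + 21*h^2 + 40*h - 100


(1) = (c - 5)*(c^3 - 10*c^2 + 32*c - 32) = (c - 5)*(c - 4)*(c^2 - 6*c + 8) = (c - 5)*(c - 4)*(c - 2)*(c - 4)
(2) = (m - 1)*(m^2 + m - 12) = (m - 3)*(m - 1)*(m + 4)
(3) = (y - 3)*(y^4 - 2*y^3 - 12*y^2 + 18*y + 27) = (y - 3)*(y + 3)*(y^3 - 5*y^2 + 3*y + 9) = (y - 3)*(y + 1)*(y + 3)*(y^2 - 6*y + 9) = (y - 3)^2*(y + 1)*(y + 3)*(y - 3)
(4) = (t)*(t^2 + 4*t + 3) = t*(t + 3)*(t + 1)
(5) = (h - 5)*(h^3 - 5*h^2 - 4*h + 20) = (h - 5)^2*(h^2 - 4) = (h - 5)^2*(h - 2)*(h + 2)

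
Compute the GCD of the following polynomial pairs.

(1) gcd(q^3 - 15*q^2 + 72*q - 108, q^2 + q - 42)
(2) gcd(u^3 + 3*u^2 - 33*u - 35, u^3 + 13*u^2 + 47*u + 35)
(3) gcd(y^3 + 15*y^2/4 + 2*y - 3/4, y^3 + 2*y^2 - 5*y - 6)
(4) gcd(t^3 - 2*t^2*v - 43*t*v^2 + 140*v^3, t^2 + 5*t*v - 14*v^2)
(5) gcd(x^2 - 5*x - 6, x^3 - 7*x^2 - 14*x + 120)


(1) = gcd((q - 6)^2*(q - 3), (q - 6)*(q + 7)) = q - 6
(2) = u^2 + 8*u + 7
(3) = y^2 + 4*y + 3
(4) = gcd((t - 5*v)*(t - 4*v)*(t + 7*v), (t - 2*v)*(t + 7*v)) = t + 7*v
(5) = gcd((x - 6)*(x + 1), (x - 6)*(x - 5)*(x + 4)) = x - 6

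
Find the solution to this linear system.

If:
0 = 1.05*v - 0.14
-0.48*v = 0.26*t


Then:
t = -0.25
v = 0.13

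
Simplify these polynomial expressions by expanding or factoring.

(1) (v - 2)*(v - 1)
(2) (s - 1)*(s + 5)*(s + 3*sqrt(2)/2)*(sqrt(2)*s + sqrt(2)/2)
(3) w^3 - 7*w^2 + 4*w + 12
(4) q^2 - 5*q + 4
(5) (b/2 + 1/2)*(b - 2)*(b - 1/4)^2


(1) = v^2 - 3*v + 2
(2) = sqrt(2)*s^4 + 3*s^3 + 9*sqrt(2)*s^3/2 - 3*sqrt(2)*s^2 + 27*s^2/2 - 9*s - 5*sqrt(2)*s/2 - 15/2
(3) = (w - 6)*(w - 2)*(w + 1)
(4) = (q - 4)*(q - 1)
(5) = b^4/2 - 3*b^3/4 - 23*b^2/32 + 15*b/32 - 1/16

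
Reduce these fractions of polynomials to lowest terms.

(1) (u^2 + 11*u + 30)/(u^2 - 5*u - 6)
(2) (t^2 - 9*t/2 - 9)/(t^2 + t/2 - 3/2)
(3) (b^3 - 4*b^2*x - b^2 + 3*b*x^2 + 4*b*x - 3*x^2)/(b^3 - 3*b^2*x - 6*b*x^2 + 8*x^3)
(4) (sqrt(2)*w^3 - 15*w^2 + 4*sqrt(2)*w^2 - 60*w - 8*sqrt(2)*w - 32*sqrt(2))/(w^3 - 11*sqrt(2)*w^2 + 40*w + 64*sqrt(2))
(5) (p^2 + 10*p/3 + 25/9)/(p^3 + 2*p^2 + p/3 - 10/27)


(1) = (u^2 + 11*u + 30)/(u^2 - 5*u - 6)
(2) = (t - 6)/(t - 1)
(3) = (-b^2 + 3*b*x + b - 3*x)/(-b^2 + 2*b*x + 8*x^2)
(4) = (sqrt(2)*w^2 + w*(1 + 4*sqrt(2)) + 4)/(w^2 - 3*sqrt(2)*w - 8)
(5) = (9*p + 15)/(9*p^2 + 3*p - 2)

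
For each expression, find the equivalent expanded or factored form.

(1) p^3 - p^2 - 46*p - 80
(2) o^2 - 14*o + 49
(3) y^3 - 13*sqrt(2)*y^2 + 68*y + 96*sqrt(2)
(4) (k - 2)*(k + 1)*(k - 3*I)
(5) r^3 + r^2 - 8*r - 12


(1) = (p - 8)*(p + 2)*(p + 5)
(2) = (o - 7)^2
(3) = (y - 8*sqrt(2))*(y - 6*sqrt(2))*(y + sqrt(2))
(4) = k^3 - k^2 - 3*I*k^2 - 2*k + 3*I*k + 6*I
(5) = (r - 3)*(r + 2)^2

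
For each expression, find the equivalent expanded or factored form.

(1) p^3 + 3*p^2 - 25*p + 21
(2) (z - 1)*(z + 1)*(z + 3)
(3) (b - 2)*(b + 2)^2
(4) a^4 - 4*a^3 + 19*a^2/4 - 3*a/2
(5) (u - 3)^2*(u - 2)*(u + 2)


(1) = (p - 3)*(p - 1)*(p + 7)
(2) = z^3 + 3*z^2 - z - 3
(3) = b^3 + 2*b^2 - 4*b - 8
(4) = a*(a - 2)*(a - 3/2)*(a - 1/2)
(5) = u^4 - 6*u^3 + 5*u^2 + 24*u - 36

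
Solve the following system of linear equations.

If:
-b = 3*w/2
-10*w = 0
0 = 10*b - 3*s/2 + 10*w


Then:
b = 0
s = 0
w = 0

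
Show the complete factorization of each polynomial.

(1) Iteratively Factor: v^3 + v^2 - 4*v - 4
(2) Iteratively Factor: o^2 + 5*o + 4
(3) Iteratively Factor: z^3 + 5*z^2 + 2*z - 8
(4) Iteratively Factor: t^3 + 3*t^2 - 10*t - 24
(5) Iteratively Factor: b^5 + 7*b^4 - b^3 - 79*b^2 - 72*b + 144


(1) = (v + 2)*(v^2 - v - 2) = (v - 2)*(v + 2)*(v + 1)
(2) = (o + 4)*(o + 1)
(3) = (z - 1)*(z^2 + 6*z + 8) = (z - 1)*(z + 4)*(z + 2)
(4) = (t - 3)*(t^2 + 6*t + 8) = (t - 3)*(t + 2)*(t + 4)
(5) = (b + 3)*(b^4 + 4*b^3 - 13*b^2 - 40*b + 48) = (b - 3)*(b + 3)*(b^3 + 7*b^2 + 8*b - 16) = (b - 3)*(b - 1)*(b + 3)*(b^2 + 8*b + 16) = (b - 3)*(b - 1)*(b + 3)*(b + 4)*(b + 4)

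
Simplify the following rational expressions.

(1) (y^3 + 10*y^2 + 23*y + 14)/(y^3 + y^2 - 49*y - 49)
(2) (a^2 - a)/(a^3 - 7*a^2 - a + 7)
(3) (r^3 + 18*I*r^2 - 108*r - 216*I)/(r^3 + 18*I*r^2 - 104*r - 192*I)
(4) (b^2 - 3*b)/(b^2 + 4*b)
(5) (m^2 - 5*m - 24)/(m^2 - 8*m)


(1) = (y + 2)/(y - 7)
(2) = a/(a^2 - 6*a - 7)
(3) = (r^2 + 12*I*r - 36)/(r^2 + 12*I*r - 32)
(4) = (b - 3)/(b + 4)
(5) = (m + 3)/m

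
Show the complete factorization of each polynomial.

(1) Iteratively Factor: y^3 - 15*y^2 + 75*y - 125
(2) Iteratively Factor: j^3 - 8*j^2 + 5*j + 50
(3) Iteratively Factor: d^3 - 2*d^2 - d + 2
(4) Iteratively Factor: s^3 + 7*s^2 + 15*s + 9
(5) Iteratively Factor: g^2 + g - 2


(1) = (y - 5)*(y^2 - 10*y + 25) = (y - 5)^2*(y - 5)
(2) = (j + 2)*(j^2 - 10*j + 25) = (j - 5)*(j + 2)*(j - 5)
(3) = (d + 1)*(d^2 - 3*d + 2) = (d - 2)*(d + 1)*(d - 1)
(4) = (s + 3)*(s^2 + 4*s + 3) = (s + 3)^2*(s + 1)
(5) = (g + 2)*(g - 1)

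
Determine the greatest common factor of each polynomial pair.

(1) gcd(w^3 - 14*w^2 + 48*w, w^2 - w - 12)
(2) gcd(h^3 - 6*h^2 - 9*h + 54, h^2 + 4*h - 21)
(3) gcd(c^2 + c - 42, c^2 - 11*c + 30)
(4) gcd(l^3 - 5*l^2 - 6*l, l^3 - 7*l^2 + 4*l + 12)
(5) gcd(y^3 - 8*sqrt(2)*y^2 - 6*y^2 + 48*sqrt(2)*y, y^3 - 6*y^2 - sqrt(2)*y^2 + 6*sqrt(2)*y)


(1) = gcd(w*(w - 8)*(w - 6), (w - 4)*(w + 3)) = 1
(2) = h - 3
(3) = gcd((c - 6)*(c + 7), (c - 6)*(c - 5)) = c - 6
(4) = l^2 - 5*l - 6
(5) = gcd(y*(y - 6)*(y - 8*sqrt(2)), y*(y - 6)*(y - sqrt(2))) = y^2 - 6*y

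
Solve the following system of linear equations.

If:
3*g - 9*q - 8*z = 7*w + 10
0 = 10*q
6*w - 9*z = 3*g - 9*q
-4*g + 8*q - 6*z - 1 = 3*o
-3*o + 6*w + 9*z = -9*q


Then:
g = 443/235
o = -391/235
q = 0
w = 13/235
z = -139/235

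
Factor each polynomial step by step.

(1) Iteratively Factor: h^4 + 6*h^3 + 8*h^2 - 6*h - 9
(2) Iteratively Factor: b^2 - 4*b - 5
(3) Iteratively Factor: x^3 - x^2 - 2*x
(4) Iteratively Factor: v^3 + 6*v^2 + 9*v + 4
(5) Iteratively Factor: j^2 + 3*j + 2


(1) = (h + 3)*(h^3 + 3*h^2 - h - 3) = (h - 1)*(h + 3)*(h^2 + 4*h + 3) = (h - 1)*(h + 3)^2*(h + 1)
(2) = (b - 5)*(b + 1)
(3) = (x)*(x^2 - x - 2) = x*(x + 1)*(x - 2)
(4) = (v + 1)*(v^2 + 5*v + 4) = (v + 1)*(v + 4)*(v + 1)
(5) = (j + 2)*(j + 1)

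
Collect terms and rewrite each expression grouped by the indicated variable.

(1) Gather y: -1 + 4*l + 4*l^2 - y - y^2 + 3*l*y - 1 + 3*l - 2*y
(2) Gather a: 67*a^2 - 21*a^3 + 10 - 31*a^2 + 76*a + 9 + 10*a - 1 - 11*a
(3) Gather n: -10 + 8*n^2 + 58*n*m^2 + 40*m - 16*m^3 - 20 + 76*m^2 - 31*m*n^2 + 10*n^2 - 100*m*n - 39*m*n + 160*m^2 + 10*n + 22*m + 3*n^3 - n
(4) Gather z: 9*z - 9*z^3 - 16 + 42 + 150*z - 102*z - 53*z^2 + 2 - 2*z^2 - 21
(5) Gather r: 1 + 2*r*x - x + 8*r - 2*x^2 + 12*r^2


(1) = 4*l^2 + 7*l - y^2 + y*(3*l - 3) - 2
(2) = -21*a^3 + 36*a^2 + 75*a + 18
(3) = -16*m^3 + 236*m^2 + 62*m + 3*n^3 + n^2*(18 - 31*m) + n*(58*m^2 - 139*m + 9) - 30
(4) = -9*z^3 - 55*z^2 + 57*z + 7
(5) = 12*r^2 + r*(2*x + 8) - 2*x^2 - x + 1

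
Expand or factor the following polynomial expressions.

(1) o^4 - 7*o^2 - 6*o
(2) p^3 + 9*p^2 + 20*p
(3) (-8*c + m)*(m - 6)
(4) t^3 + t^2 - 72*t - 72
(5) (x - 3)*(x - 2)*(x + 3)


(1) = o*(o - 3)*(o + 1)*(o + 2)
(2) = p*(p + 4)*(p + 5)
(3) = -8*c*m + 48*c + m^2 - 6*m
(4) = (t + 1)*(t - 6*sqrt(2))*(t + 6*sqrt(2))
(5) = x^3 - 2*x^2 - 9*x + 18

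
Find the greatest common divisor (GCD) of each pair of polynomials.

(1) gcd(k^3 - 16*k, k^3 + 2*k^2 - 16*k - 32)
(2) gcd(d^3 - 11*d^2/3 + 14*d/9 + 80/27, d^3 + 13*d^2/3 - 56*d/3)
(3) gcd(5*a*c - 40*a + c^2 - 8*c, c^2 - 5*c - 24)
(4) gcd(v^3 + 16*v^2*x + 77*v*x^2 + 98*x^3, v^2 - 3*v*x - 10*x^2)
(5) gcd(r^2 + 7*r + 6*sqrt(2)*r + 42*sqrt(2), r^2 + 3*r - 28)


(1) = k^2 - 16
(2) = gcd((d - 8/3)*(d - 5/3)*(d + 2/3), d*(d - 8/3)*(d + 7)) = d - 8/3
(3) = gcd((5*a + c)*(c - 8), (c - 8)*(c + 3)) = c - 8
(4) = v + 2*x
(5) = gcd((r + 7)*(r + 6*sqrt(2)), (r - 4)*(r + 7)) = r + 7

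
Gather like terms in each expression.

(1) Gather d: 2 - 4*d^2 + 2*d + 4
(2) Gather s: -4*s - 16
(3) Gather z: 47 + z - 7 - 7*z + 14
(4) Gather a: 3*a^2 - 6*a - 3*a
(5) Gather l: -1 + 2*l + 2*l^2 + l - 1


(1) = -4*d^2 + 2*d + 6
(2) = -4*s - 16
(3) = 54 - 6*z
(4) = 3*a^2 - 9*a
(5) = 2*l^2 + 3*l - 2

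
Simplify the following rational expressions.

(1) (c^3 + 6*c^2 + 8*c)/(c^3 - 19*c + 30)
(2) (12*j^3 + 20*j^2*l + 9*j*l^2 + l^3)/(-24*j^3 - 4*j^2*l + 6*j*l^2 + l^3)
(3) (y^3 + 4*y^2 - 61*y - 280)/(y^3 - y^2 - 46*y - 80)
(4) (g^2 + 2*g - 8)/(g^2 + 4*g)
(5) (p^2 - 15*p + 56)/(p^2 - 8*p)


(1) = (c^3 + 6*c^2 + 8*c)/(c^3 - 19*c + 30)
(2) = (-j - l)/(2*j - l)
(3) = (y + 7)/(y + 2)
(4) = (g - 2)/g
(5) = (p - 7)/p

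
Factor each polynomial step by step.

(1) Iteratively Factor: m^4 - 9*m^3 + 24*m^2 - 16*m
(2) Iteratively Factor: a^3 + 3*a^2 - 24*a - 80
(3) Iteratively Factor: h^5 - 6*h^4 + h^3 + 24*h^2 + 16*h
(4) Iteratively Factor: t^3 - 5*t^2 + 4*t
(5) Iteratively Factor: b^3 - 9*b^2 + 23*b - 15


(1) = (m)*(m^3 - 9*m^2 + 24*m - 16) = m*(m - 4)*(m^2 - 5*m + 4) = m*(m - 4)*(m - 1)*(m - 4)
(2) = (a - 5)*(a^2 + 8*a + 16) = (a - 5)*(a + 4)*(a + 4)
(3) = (h + 1)*(h^4 - 7*h^3 + 8*h^2 + 16*h) = (h - 4)*(h + 1)*(h^3 - 3*h^2 - 4*h) = h*(h - 4)*(h + 1)*(h^2 - 3*h - 4) = h*(h - 4)*(h + 1)^2*(h - 4)
(4) = (t - 1)*(t^2 - 4*t) = t*(t - 1)*(t - 4)
(5) = (b - 3)*(b^2 - 6*b + 5) = (b - 3)*(b - 1)*(b - 5)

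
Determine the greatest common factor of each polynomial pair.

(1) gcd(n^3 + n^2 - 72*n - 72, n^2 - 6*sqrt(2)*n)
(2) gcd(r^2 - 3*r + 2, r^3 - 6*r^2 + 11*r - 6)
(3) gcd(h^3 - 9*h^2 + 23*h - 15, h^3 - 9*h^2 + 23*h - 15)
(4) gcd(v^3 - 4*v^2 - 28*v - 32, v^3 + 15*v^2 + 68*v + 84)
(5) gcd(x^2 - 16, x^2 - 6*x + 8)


(1) = n - 6*sqrt(2)
(2) = r^2 - 3*r + 2
(3) = h^3 - 9*h^2 + 23*h - 15
(4) = v + 2
(5) = x - 4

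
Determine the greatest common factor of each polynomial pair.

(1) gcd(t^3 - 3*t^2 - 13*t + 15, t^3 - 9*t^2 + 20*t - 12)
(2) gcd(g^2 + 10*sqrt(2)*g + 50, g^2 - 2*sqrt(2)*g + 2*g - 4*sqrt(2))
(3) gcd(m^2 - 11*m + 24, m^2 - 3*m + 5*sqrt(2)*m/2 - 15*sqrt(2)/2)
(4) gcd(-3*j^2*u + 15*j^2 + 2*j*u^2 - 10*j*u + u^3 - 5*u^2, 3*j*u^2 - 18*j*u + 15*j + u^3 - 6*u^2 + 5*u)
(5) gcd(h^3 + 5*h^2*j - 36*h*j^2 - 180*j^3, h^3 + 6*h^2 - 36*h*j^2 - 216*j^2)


(1) = t - 1
(2) = 1
(3) = m - 3
(4) = gcd((-j + u)*(3*j + u)*(u - 5), (3*j + u)*(u - 5)*(u - 1)) = 3*j*u - 15*j + u^2 - 5*u
(5) = gcd((h - 6*j)*(h + 5*j)*(h + 6*j), (h + 6)*(h - 6*j)*(h + 6*j)) = h^2 - 36*j^2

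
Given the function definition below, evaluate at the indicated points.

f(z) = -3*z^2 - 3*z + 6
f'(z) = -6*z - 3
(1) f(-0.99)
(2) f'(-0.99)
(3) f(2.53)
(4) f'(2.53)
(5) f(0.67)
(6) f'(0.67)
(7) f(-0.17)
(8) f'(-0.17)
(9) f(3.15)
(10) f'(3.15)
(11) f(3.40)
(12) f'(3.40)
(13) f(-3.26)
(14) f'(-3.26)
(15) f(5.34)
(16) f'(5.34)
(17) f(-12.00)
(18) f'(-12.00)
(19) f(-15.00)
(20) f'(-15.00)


(1) = 6.03
(2) = 2.94
(3) = -20.79
(4) = -18.18
(5) = 2.64
(6) = -7.02
(7) = 6.42
(8) = -1.98
(9) = -33.22
(10) = -21.90
(11) = -38.88
(12) = -23.40
(13) = -16.10
(14) = 16.56
(15) = -95.57
(16) = -35.04
(17) = -390.00
(18) = 69.00
(19) = -624.00
(20) = 87.00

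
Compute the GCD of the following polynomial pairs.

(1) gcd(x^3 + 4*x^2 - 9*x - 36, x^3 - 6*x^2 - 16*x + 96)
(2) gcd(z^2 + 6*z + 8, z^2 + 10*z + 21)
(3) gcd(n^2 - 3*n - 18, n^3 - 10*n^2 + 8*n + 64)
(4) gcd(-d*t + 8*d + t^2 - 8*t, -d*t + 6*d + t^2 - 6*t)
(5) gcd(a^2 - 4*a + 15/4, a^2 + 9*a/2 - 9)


(1) = gcd((x - 3)*(x + 3)*(x + 4), (x - 6)*(x - 4)*(x + 4)) = x + 4
(2) = gcd((z + 2)*(z + 4), (z + 3)*(z + 7)) = 1
(3) = 1
(4) = -d + t
(5) = a - 3/2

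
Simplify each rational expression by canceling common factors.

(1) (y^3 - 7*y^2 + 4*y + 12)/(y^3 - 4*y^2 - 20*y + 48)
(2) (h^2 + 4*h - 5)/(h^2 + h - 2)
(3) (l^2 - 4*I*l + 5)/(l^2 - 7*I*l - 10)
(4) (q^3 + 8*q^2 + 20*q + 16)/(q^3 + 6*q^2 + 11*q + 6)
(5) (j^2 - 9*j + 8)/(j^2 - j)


(1) = (y + 1)/(y + 4)
(2) = (h + 5)/(h + 2)
(3) = (l + I)/(l - 2*I)
(4) = (q^2 + 6*q + 8)/(q^2 + 4*q + 3)
(5) = (j - 8)/j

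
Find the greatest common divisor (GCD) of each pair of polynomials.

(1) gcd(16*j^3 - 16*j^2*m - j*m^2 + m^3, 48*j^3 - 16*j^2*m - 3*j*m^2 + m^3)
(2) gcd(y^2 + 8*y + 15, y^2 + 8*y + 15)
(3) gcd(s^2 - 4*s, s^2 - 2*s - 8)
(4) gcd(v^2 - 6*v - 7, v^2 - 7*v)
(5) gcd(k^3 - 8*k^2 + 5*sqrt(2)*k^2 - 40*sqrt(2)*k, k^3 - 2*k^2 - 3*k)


(1) = 16*j^2 - m^2
(2) = gcd((y + 3)*(y + 5), (y + 3)*(y + 5)) = y^2 + 8*y + 15
(3) = s - 4
(4) = v - 7
(5) = k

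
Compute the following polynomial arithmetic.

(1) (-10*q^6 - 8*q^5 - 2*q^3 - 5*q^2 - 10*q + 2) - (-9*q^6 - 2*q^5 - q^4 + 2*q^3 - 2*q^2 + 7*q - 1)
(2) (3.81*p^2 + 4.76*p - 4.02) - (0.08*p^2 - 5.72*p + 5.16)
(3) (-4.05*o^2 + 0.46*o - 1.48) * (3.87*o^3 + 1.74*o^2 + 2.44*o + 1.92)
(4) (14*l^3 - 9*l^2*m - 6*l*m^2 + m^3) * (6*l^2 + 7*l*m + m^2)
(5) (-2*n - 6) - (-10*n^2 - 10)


(1) = -q^6 - 6*q^5 + q^4 - 4*q^3 - 3*q^2 - 17*q + 3
(2) = 3.73*p^2 + 10.48*p - 9.18
(3) = -15.6735*o^5 - 5.2668*o^4 - 14.8092*o^3 - 9.2288*o^2 - 2.728*o - 2.8416
(4) = 84*l^5 + 44*l^4*m - 85*l^3*m^2 - 45*l^2*m^3 + l*m^4 + m^5
(5) = 10*n^2 - 2*n + 4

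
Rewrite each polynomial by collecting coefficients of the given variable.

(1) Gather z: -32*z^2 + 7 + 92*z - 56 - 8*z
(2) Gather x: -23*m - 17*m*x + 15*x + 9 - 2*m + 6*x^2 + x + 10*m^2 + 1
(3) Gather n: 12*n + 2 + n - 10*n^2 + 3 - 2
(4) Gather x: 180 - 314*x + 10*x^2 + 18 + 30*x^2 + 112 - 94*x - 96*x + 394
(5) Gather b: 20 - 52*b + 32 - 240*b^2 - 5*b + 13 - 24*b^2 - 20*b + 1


(1) = -32*z^2 + 84*z - 49
(2) = 10*m^2 - 25*m + 6*x^2 + x*(16 - 17*m) + 10
(3) = -10*n^2 + 13*n + 3
(4) = 40*x^2 - 504*x + 704
(5) = -264*b^2 - 77*b + 66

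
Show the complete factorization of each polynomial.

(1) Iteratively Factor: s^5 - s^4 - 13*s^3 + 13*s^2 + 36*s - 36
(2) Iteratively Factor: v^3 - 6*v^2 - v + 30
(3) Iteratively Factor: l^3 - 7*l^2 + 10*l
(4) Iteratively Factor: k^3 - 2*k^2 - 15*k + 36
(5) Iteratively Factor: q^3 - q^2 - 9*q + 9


(1) = (s - 1)*(s^4 - 13*s^2 + 36) = (s - 2)*(s - 1)*(s^3 + 2*s^2 - 9*s - 18) = (s - 2)*(s - 1)*(s + 2)*(s^2 - 9) = (s - 2)*(s - 1)*(s + 2)*(s + 3)*(s - 3)
(2) = (v + 2)*(v^2 - 8*v + 15) = (v - 5)*(v + 2)*(v - 3)
(3) = (l - 5)*(l^2 - 2*l) = l*(l - 5)*(l - 2)
(4) = (k - 3)*(k^2 + k - 12) = (k - 3)^2*(k + 4)
(5) = (q - 3)*(q^2 + 2*q - 3) = (q - 3)*(q - 1)*(q + 3)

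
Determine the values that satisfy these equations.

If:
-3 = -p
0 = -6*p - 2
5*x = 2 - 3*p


Then:
No Solution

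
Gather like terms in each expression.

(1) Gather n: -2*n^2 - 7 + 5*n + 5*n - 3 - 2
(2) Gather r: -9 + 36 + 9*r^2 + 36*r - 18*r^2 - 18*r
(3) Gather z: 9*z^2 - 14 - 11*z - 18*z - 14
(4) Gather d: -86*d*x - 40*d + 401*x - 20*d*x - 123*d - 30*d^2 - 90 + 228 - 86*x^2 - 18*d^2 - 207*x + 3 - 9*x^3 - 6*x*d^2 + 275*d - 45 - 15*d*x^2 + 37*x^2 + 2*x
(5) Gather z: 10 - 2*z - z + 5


(1) = -2*n^2 + 10*n - 12
(2) = -9*r^2 + 18*r + 27
(3) = 9*z^2 - 29*z - 28
(4) = d^2*(-6*x - 48) + d*(-15*x^2 - 106*x + 112) - 9*x^3 - 49*x^2 + 196*x + 96
(5) = 15 - 3*z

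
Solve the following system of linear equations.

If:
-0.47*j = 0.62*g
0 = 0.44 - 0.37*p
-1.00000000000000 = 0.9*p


Then:
No Solution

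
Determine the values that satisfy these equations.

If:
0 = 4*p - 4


Then:
p = 1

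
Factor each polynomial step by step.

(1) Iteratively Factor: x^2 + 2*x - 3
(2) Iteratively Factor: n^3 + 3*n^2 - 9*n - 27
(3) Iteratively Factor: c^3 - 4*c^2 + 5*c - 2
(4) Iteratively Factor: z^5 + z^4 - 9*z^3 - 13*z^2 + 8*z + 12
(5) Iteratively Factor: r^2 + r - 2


(1) = (x + 3)*(x - 1)
(2) = (n + 3)*(n^2 - 9) = (n - 3)*(n + 3)*(n + 3)
(3) = (c - 2)*(c^2 - 2*c + 1) = (c - 2)*(c - 1)*(c - 1)
(4) = (z - 3)*(z^4 + 4*z^3 + 3*z^2 - 4*z - 4) = (z - 3)*(z + 1)*(z^3 + 3*z^2 - 4) = (z - 3)*(z + 1)*(z + 2)*(z^2 + z - 2) = (z - 3)*(z + 1)*(z + 2)^2*(z - 1)
(5) = (r + 2)*(r - 1)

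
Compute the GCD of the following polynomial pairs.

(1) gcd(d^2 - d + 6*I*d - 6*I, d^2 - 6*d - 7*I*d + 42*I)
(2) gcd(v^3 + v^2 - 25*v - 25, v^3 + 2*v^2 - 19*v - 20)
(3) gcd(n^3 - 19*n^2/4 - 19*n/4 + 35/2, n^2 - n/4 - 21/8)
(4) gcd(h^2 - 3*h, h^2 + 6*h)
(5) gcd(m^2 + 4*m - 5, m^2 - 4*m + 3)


(1) = gcd((d - 1)*(d + 6*I), (d - 6)*(d - 7*I)) = 1
(2) = gcd((v - 5)*(v + 1)*(v + 5), (v - 4)*(v + 1)*(v + 5)) = v^2 + 6*v + 5
(3) = gcd((n - 5)*(n - 7/4)*(n + 2), (n - 7/4)*(n + 3/2)) = n - 7/4
(4) = h
(5) = m - 1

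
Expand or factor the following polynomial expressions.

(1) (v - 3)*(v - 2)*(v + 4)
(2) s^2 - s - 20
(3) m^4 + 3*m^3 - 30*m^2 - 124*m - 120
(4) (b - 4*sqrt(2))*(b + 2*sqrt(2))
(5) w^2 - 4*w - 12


(1) = v^3 - v^2 - 14*v + 24
(2) = (s - 5)*(s + 4)
(3) = (m - 6)*(m + 2)^2*(m + 5)
(4) = b^2 - 2*sqrt(2)*b - 16
(5) = (w - 6)*(w + 2)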